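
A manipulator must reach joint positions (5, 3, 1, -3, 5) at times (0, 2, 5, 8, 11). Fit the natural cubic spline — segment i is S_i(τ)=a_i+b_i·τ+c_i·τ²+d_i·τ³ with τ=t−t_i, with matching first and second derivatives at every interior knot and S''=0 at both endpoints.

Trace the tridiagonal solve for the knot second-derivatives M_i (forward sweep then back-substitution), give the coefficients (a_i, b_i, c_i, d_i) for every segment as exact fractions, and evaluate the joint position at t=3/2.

Δ: Δ0=-1, Δ1=-2/3, Δ2=-4/3, Δ3=8/3
row 1: diag=10, rhs=2; c'=3/10, d'=1/5
row 2: denom=12−3·3/10=111/10; d'=(-4−3·1/5)/(111/10)=-46/111
row 3: denom=12−3·10/37=414/37; d'=(24−3·-46/111)/(414/37)=467/207
back: M3=467/207
back: M2=-46/111−10/37·467/207=-212/207
back: M1=1/5−3/10·-212/207=35/69
M: M0=0, M1=35/69, M2=-212/207, M3=467/207, M4=0
seg 0: a=5, c=M0/2=0, d=(M1−M0)/(6·2)=35/828, b=Δ0−h0·(2M0+M1)/6=-242/207
seg 1: a=3, c=M1/2=35/138, d=(M2−M1)/(6·3)=-317/3726, b=Δ1−h1·(2M1+M2)/6=-137/207
seg 2: a=1, c=M2/2=-106/207, d=(M3−M2)/(6·3)=679/3726, b=Δ2−h2·(2M2+M3)/6=-595/414
seg 3: a=-3, c=M3/2=467/414, d=(M4−M3)/(6·3)=-467/3726, b=Δ3−h3·(2M3+M4)/6=85/207
t_q=3/2 → seg 0, τ=3/2; S=5+-242/207·τ+0·τ²+35/828·τ³=7483/2208

  seg 0: a=5 b=-242/207 c=0 d=35/828
  seg 1: a=3 b=-137/207 c=35/138 d=-317/3726
  seg 2: a=1 b=-595/414 c=-106/207 d=679/3726
  seg 3: a=-3 b=85/207 c=467/414 d=-467/3726
S(3/2) = 7483/2208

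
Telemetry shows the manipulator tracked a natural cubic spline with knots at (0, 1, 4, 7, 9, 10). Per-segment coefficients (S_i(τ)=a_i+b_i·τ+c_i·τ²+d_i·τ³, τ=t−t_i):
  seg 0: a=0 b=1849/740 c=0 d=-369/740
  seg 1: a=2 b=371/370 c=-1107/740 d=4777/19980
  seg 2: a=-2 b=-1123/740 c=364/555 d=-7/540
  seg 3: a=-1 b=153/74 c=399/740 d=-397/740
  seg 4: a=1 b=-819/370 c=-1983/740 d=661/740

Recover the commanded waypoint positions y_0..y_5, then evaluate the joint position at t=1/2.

y_0=0 y_1=2 y_2=-2 y_3=-1 y_4=1 y_5=-3
S(1/2) = 7027/5920

y_0 = S_0(0) = a_0 = 0
y_1 = S_1(0) = a_1 = 2
y_2 = S_2(0) = a_2 = -2
y_3 = S_3(0) = a_3 = -1
y_4 = S_4(0) = a_4 = 1
y_5 = S_4(1) = -3
t_q=1/2 is in segment 0 (τ=1/2); S_0(τ)=7027/5920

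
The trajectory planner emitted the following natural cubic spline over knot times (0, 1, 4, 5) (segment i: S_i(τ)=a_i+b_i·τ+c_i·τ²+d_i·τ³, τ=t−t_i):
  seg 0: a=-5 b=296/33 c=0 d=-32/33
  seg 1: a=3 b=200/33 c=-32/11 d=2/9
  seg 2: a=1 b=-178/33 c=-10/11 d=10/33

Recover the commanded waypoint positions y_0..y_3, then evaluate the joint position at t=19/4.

y_0 = S_0(0) = a_0 = -5
y_1 = S_1(0) = a_1 = 3
y_2 = S_2(0) = a_2 = 1
y_3 = S_2(1) = -5
t_q=19/4 is in segment 2 (τ=3/4); S_2(τ)=-1207/352

y_0=-5 y_1=3 y_2=1 y_3=-5
S(19/4) = -1207/352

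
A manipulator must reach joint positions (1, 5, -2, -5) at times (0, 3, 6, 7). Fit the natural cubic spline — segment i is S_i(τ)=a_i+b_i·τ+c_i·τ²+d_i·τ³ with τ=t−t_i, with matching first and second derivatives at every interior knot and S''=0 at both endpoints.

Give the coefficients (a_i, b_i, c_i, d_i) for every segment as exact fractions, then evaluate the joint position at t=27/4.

  seg 0: a=1 b=66/29 c=0 d=-82/783
  seg 1: a=5 b=-16/29 c=-82/87 d=91/783
  seg 2: a=-2 b=-89/29 c=3/29 d=-1/29
S(27/4) = -7903/1856

Δ: Δ0=4/3, Δ1=-7/3, Δ2=-3
row 1: diag=12, rhs=-22; c'=1/4, d'=-11/6
row 2: denom=8−3·1/4=29/4; d'=(-4−3·-11/6)/(29/4)=6/29
back: M2=6/29
back: M1=-11/6−1/4·6/29=-164/87
M: M0=0, M1=-164/87, M2=6/29, M3=0
seg 0: a=1, c=M0/2=0, d=(M1−M0)/(6·3)=-82/783, b=Δ0−h0·(2M0+M1)/6=66/29
seg 1: a=5, c=M1/2=-82/87, d=(M2−M1)/(6·3)=91/783, b=Δ1−h1·(2M1+M2)/6=-16/29
seg 2: a=-2, c=M2/2=3/29, d=(M3−M2)/(6·1)=-1/29, b=Δ2−h2·(2M2+M3)/6=-89/29
t_q=27/4 → seg 2, τ=3/4; S=-2+-89/29·τ+3/29·τ²+-1/29·τ³=-7903/1856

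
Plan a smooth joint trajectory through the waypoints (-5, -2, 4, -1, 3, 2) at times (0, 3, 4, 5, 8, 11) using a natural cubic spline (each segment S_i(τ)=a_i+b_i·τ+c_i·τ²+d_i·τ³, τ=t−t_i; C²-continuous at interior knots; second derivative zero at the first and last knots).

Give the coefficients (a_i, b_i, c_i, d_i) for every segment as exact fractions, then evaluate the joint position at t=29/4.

Δ: Δ0=1, Δ1=6, Δ2=-5, Δ3=4/3, Δ4=-1/3
row 1: diag=8, rhs=30; c'=1/8, d'=15/4
row 2: denom=4−1·1/8=31/8; d'=(-66−1·15/4)/(31/8)=-18
row 3: denom=8−1·8/31=240/31; d'=(38−1·-18)/(240/31)=217/30
row 4: denom=12−3·31/80=867/80; d'=(-10−3·217/30)/(867/80)=-2536/867
back: M4=-2536/867
back: M3=217/30−31/80·-2536/867=2418/289
back: M2=-18−8/31·2418/289=-5826/289
back: M1=15/4−1/8·-5826/289=1812/289
M: M0=0, M1=1812/289, M2=-5826/289, M3=2418/289, M4=-2536/867, M5=0
seg 0: a=-5, c=M0/2=0, d=(M1−M0)/(6·3)=302/867, b=Δ0−h0·(2M0+M1)/6=-617/289
seg 1: a=-2, c=M1/2=906/289, d=(M2−M1)/(6·1)=-1273/289, b=Δ1−h1·(2M1+M2)/6=2101/289
seg 2: a=4, c=M2/2=-2913/289, d=(M3−M2)/(6·1)=1374/289, b=Δ2−h2·(2M2+M3)/6=94/289
seg 3: a=-1, c=M3/2=1209/289, d=(M4−M3)/(6·3)=-4895/7803, b=Δ3−h3·(2M3+M4)/6=-1610/289
seg 4: a=3, c=M4/2=-1268/867, d=(M5−M4)/(6·3)=1268/7803, b=Δ4−h4·(2M4+M5)/6=749/289
t_q=29/4 → seg 3, τ=9/4; S=-1+-1610/289·τ+1209/289·τ²+-4895/7803·τ³=9215/18496

  seg 0: a=-5 b=-617/289 c=0 d=302/867
  seg 1: a=-2 b=2101/289 c=906/289 d=-1273/289
  seg 2: a=4 b=94/289 c=-2913/289 d=1374/289
  seg 3: a=-1 b=-1610/289 c=1209/289 d=-4895/7803
  seg 4: a=3 b=749/289 c=-1268/867 d=1268/7803
S(29/4) = 9215/18496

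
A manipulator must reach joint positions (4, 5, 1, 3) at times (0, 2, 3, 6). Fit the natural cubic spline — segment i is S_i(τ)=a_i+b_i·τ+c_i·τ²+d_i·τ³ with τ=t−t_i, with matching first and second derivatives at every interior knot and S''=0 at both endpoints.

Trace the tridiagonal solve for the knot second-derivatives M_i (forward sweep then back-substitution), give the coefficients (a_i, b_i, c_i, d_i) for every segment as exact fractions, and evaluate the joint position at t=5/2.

Δ: Δ0=1/2, Δ1=-4, Δ2=2/3
row 1: diag=6, rhs=-27; c'=1/6, d'=-9/2
row 2: denom=8−1·1/6=47/6; d'=(28−1·-9/2)/(47/6)=195/47
back: M2=195/47
back: M1=-9/2−1/6·195/47=-244/47
M: M0=0, M1=-244/47, M2=195/47, M3=0
seg 0: a=4, c=M0/2=0, d=(M1−M0)/(6·2)=-61/141, b=Δ0−h0·(2M0+M1)/6=629/282
seg 1: a=5, c=M1/2=-122/47, d=(M2−M1)/(6·1)=439/282, b=Δ1−h1·(2M1+M2)/6=-835/282
seg 2: a=1, c=M2/2=195/94, d=(M3−M2)/(6·3)=-65/282, b=Δ2−h2·(2M2+M3)/6=-491/141
t_q=5/2 → seg 1, τ=1/2; S=5+-835/282·τ+-122/47·τ²+439/282·τ³=2305/752

  seg 0: a=4 b=629/282 c=0 d=-61/141
  seg 1: a=5 b=-835/282 c=-122/47 d=439/282
  seg 2: a=1 b=-491/141 c=195/94 d=-65/282
S(5/2) = 2305/752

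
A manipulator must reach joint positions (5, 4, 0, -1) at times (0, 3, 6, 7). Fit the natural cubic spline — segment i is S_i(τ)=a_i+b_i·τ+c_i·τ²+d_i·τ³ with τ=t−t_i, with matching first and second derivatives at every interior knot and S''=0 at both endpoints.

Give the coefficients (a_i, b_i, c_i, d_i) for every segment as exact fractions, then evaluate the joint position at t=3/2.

  seg 0: a=5 b=-2/87 c=0 d=-1/29
  seg 1: a=4 b=-83/87 c=-9/29 d=16/261
  seg 2: a=0 b=-101/87 c=7/29 d=-7/87
S(3/2) = 1125/232

Δ: Δ0=-1/3, Δ1=-4/3, Δ2=-1
row 1: diag=12, rhs=-6; c'=1/4, d'=-1/2
row 2: denom=8−3·1/4=29/4; d'=(2−3·-1/2)/(29/4)=14/29
back: M2=14/29
back: M1=-1/2−1/4·14/29=-18/29
M: M0=0, M1=-18/29, M2=14/29, M3=0
seg 0: a=5, c=M0/2=0, d=(M1−M0)/(6·3)=-1/29, b=Δ0−h0·(2M0+M1)/6=-2/87
seg 1: a=4, c=M1/2=-9/29, d=(M2−M1)/(6·3)=16/261, b=Δ1−h1·(2M1+M2)/6=-83/87
seg 2: a=0, c=M2/2=7/29, d=(M3−M2)/(6·1)=-7/87, b=Δ2−h2·(2M2+M3)/6=-101/87
t_q=3/2 → seg 0, τ=3/2; S=5+-2/87·τ+0·τ²+-1/29·τ³=1125/232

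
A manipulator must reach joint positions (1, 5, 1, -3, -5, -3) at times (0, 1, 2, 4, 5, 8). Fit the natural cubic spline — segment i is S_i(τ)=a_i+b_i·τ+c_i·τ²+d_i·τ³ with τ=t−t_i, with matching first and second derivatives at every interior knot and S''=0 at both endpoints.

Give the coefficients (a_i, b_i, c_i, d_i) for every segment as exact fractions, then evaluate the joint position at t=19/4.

Δ: Δ0=4, Δ1=-4, Δ2=-2, Δ3=-2, Δ4=2/3
row 1: diag=4, rhs=-48; c'=1/4, d'=-12
row 2: denom=6−1·1/4=23/4; d'=(12−1·-12)/(23/4)=96/23
row 3: denom=6−2·8/23=122/23; d'=(0−2·96/23)/(122/23)=-96/61
row 4: denom=8−1·23/122=953/122; d'=(16−1·-96/61)/(953/122)=2144/953
back: M4=2144/953
back: M3=-96/61−23/122·2144/953=-1904/953
back: M2=96/23−8/23·-1904/953=4640/953
back: M1=-12−1/4·4640/953=-12596/953
M: M0=0, M1=-12596/953, M2=4640/953, M3=-1904/953, M4=2144/953, M5=0
seg 0: a=1, c=M0/2=0, d=(M1−M0)/(6·1)=-6298/2859, b=Δ0−h0·(2M0+M1)/6=17734/2859
seg 1: a=5, c=M1/2=-6298/953, d=(M2−M1)/(6·1)=8618/2859, b=Δ1−h1·(2M1+M2)/6=-1160/2859
seg 2: a=1, c=M2/2=2320/953, d=(M3−M2)/(6·2)=-1636/2859, b=Δ2−h2·(2M2+M3)/6=-13094/2859
seg 3: a=-3, c=M3/2=-952/953, d=(M4−M3)/(6·1)=2024/2859, b=Δ3−h3·(2M3+M4)/6=-4886/2859
seg 4: a=-5, c=M4/2=1072/953, d=(M5−M4)/(6·3)=-1072/8577, b=Δ4−h4·(2M4+M5)/6=-4526/2859
t_q=19/4 → seg 3, τ=3/4; S=-3+-4886/2859·τ+-952/953·τ²+2024/2859·τ³=-34651/7624

  seg 0: a=1 b=17734/2859 c=0 d=-6298/2859
  seg 1: a=5 b=-1160/2859 c=-6298/953 d=8618/2859
  seg 2: a=1 b=-13094/2859 c=2320/953 d=-1636/2859
  seg 3: a=-3 b=-4886/2859 c=-952/953 d=2024/2859
  seg 4: a=-5 b=-4526/2859 c=1072/953 d=-1072/8577
S(19/4) = -34651/7624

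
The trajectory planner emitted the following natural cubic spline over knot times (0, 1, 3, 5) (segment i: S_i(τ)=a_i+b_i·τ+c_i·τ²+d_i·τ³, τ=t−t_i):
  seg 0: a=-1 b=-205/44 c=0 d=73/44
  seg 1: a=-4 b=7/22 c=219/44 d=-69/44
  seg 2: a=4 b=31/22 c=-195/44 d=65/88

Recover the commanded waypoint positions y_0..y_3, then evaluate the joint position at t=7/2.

y_0=-1 y_1=-4 y_2=4 y_3=-5
S(7/2) = 2597/704

y_0 = S_0(0) = a_0 = -1
y_1 = S_1(0) = a_1 = -4
y_2 = S_2(0) = a_2 = 4
y_3 = S_2(2) = -5
t_q=7/2 is in segment 2 (τ=1/2); S_2(τ)=2597/704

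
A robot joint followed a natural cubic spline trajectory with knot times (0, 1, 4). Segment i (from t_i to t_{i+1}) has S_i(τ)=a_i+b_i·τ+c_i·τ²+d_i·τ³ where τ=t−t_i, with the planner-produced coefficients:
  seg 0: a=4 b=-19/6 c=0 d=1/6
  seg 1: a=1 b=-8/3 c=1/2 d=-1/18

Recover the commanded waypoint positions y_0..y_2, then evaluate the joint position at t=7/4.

y_0 = S_0(0) = a_0 = 4
y_1 = S_1(0) = a_1 = 1
y_2 = S_1(3) = -4
t_q=7/4 is in segment 1 (τ=3/4); S_1(τ)=-95/128

y_0=4 y_1=1 y_2=-4
S(7/4) = -95/128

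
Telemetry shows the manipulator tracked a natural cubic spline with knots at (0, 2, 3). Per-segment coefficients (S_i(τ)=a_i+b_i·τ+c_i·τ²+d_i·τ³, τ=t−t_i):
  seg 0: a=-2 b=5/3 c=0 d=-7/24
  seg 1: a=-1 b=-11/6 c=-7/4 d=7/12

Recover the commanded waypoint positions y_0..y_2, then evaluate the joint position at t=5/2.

y_0=-2 y_1=-1 y_2=-4
S(5/2) = -73/32

y_0 = S_0(0) = a_0 = -2
y_1 = S_1(0) = a_1 = -1
y_2 = S_1(1) = -4
t_q=5/2 is in segment 1 (τ=1/2); S_1(τ)=-73/32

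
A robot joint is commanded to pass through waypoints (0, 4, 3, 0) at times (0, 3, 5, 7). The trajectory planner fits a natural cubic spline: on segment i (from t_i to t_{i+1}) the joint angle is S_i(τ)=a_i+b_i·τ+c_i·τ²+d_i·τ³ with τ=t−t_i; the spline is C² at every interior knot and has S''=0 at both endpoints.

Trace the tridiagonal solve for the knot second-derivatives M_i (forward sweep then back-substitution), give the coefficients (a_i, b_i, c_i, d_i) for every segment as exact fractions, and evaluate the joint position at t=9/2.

  seg 0: a=0 b=11/6 c=0 d=-1/18
  seg 1: a=4 b=1/3 c=-1/2 d=1/24
  seg 2: a=3 b=-7/6 c=-1/4 d=1/24
S(9/2) = 225/64

Δ: Δ0=4/3, Δ1=-1/2, Δ2=-3/2
row 1: diag=10, rhs=-11; c'=1/5, d'=-11/10
row 2: denom=8−2·1/5=38/5; d'=(-6−2·-11/10)/(38/5)=-1/2
back: M2=-1/2
back: M1=-11/10−1/5·-1/2=-1
M: M0=0, M1=-1, M2=-1/2, M3=0
seg 0: a=0, c=M0/2=0, d=(M1−M0)/(6·3)=-1/18, b=Δ0−h0·(2M0+M1)/6=11/6
seg 1: a=4, c=M1/2=-1/2, d=(M2−M1)/(6·2)=1/24, b=Δ1−h1·(2M1+M2)/6=1/3
seg 2: a=3, c=M2/2=-1/4, d=(M3−M2)/(6·2)=1/24, b=Δ2−h2·(2M2+M3)/6=-7/6
t_q=9/2 → seg 1, τ=3/2; S=4+1/3·τ+-1/2·τ²+1/24·τ³=225/64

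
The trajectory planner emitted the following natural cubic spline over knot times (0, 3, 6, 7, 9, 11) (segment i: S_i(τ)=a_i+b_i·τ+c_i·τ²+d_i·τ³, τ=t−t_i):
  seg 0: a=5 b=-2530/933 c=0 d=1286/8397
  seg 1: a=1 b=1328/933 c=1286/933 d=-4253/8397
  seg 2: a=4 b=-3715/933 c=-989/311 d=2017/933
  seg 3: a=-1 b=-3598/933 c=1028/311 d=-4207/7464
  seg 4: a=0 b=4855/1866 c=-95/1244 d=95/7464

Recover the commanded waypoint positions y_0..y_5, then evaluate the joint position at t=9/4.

y_0 = S_0(0) = a_0 = 5
y_1 = S_1(0) = a_1 = 1
y_2 = S_2(0) = a_2 = 4
y_3 = S_3(0) = a_3 = -1
y_4 = S_4(0) = a_4 = 0
y_5 = S_4(2) = 5
t_q=9/4 is in segment 0 (τ=9/4); S_0(τ)=6401/9952

y_0=5 y_1=1 y_2=4 y_3=-1 y_4=0 y_5=5
S(9/4) = 6401/9952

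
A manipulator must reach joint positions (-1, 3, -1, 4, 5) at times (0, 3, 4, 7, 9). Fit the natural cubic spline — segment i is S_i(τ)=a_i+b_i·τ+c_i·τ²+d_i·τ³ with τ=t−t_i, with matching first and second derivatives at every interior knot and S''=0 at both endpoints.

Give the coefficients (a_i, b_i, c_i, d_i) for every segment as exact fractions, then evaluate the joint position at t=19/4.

  seg 0: a=-1 b=4121/1116 c=0 d=-2633/10044
  seg 1: a=3 b=-1889/558 c=-2633/1116 d=649/372
  seg 2: a=-1 b=-3203/1116 c=802/279 d=-4561/10044
  seg 3: a=4 b=1181/558 c=-451/372 d=451/2232
S(19/4) = -13707/7936

Δ: Δ0=4/3, Δ1=-4, Δ2=5/3, Δ3=1/2
row 1: diag=8, rhs=-32; c'=1/8, d'=-4
row 2: denom=8−1·1/8=63/8; d'=(34−1·-4)/(63/8)=304/63
row 3: denom=10−3·8/21=62/7; d'=(-7−3·304/63)/(62/7)=-451/186
back: M3=-451/186
back: M2=304/63−8/21·-451/186=1604/279
back: M1=-4−1/8·1604/279=-2633/558
M: M0=0, M1=-2633/558, M2=1604/279, M3=-451/186, M4=0
seg 0: a=-1, c=M0/2=0, d=(M1−M0)/(6·3)=-2633/10044, b=Δ0−h0·(2M0+M1)/6=4121/1116
seg 1: a=3, c=M1/2=-2633/1116, d=(M2−M1)/(6·1)=649/372, b=Δ1−h1·(2M1+M2)/6=-1889/558
seg 2: a=-1, c=M2/2=802/279, d=(M3−M2)/(6·3)=-4561/10044, b=Δ2−h2·(2M2+M3)/6=-3203/1116
seg 3: a=4, c=M3/2=-451/372, d=(M4−M3)/(6·2)=451/2232, b=Δ3−h3·(2M3+M4)/6=1181/558
t_q=19/4 → seg 2, τ=3/4; S=-1+-3203/1116·τ+802/279·τ²+-4561/10044·τ³=-13707/7936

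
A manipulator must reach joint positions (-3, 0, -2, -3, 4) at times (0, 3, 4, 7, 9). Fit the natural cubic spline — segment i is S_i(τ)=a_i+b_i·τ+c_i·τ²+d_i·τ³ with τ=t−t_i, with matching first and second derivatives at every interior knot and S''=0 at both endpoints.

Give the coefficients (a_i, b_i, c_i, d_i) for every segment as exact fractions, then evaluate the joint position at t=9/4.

  seg 0: a=-3 b=2425/1116 c=0 d=-1309/10044
  seg 1: a=0 b=-751/558 c=-1309/1116 d=193/372
  seg 2: a=-2 b=-2383/1116 c=107/279 d=727/10044
  seg 3: a=-3 b=1183/558 c=385/372 d=-385/2232
S(9/4) = 3211/7936

Δ: Δ0=1, Δ1=-2, Δ2=-1/3, Δ3=7/2
row 1: diag=8, rhs=-18; c'=1/8, d'=-9/4
row 2: denom=8−1·1/8=63/8; d'=(10−1·-9/4)/(63/8)=14/9
row 3: denom=10−3·8/21=62/7; d'=(23−3·14/9)/(62/7)=385/186
back: M3=385/186
back: M2=14/9−8/21·385/186=214/279
back: M1=-9/4−1/8·214/279=-1309/558
M: M0=0, M1=-1309/558, M2=214/279, M3=385/186, M4=0
seg 0: a=-3, c=M0/2=0, d=(M1−M0)/(6·3)=-1309/10044, b=Δ0−h0·(2M0+M1)/6=2425/1116
seg 1: a=0, c=M1/2=-1309/1116, d=(M2−M1)/(6·1)=193/372, b=Δ1−h1·(2M1+M2)/6=-751/558
seg 2: a=-2, c=M2/2=107/279, d=(M3−M2)/(6·3)=727/10044, b=Δ2−h2·(2M2+M3)/6=-2383/1116
seg 3: a=-3, c=M3/2=385/372, d=(M4−M3)/(6·2)=-385/2232, b=Δ3−h3·(2M3+M4)/6=1183/558
t_q=9/4 → seg 0, τ=9/4; S=-3+2425/1116·τ+0·τ²+-1309/10044·τ³=3211/7936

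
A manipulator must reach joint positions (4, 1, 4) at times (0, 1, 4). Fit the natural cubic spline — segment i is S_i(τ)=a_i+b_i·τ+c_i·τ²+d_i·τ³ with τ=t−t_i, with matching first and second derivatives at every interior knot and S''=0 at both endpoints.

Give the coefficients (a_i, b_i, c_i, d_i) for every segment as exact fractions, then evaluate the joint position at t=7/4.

Δ: Δ0=-3, Δ1=1
row 1: diag=8, rhs=24; c'=3/8, d'=3
back: M1=3
M: M0=0, M1=3, M2=0
seg 0: a=4, c=M0/2=0, d=(M1−M0)/(6·1)=1/2, b=Δ0−h0·(2M0+M1)/6=-7/2
seg 1: a=1, c=M1/2=3/2, d=(M2−M1)/(6·3)=-1/6, b=Δ1−h1·(2M1+M2)/6=-2
t_q=7/4 → seg 1, τ=3/4; S=1+-2·τ+3/2·τ²+-1/6·τ³=35/128

  seg 0: a=4 b=-7/2 c=0 d=1/2
  seg 1: a=1 b=-2 c=3/2 d=-1/6
S(7/4) = 35/128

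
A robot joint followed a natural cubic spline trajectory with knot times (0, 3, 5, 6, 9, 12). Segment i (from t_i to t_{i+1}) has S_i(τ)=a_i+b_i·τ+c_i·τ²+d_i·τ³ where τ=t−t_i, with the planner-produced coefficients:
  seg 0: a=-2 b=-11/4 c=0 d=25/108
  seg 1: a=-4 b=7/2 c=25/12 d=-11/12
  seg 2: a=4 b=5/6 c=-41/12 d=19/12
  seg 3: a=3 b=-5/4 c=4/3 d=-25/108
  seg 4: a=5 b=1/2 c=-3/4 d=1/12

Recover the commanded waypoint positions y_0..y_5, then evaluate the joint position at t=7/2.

y_0=-2 y_1=-4 y_2=4 y_3=3 y_4=5 y_5=2
S(7/2) = -59/32

y_0 = S_0(0) = a_0 = -2
y_1 = S_1(0) = a_1 = -4
y_2 = S_2(0) = a_2 = 4
y_3 = S_3(0) = a_3 = 3
y_4 = S_4(0) = a_4 = 5
y_5 = S_4(3) = 2
t_q=7/2 is in segment 1 (τ=1/2); S_1(τ)=-59/32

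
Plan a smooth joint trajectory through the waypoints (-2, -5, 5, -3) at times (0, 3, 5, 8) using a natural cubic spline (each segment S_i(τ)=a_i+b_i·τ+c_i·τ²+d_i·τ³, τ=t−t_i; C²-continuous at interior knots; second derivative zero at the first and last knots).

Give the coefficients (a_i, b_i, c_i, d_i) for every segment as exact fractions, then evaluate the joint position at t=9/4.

Δ: Δ0=-1, Δ1=5, Δ2=-8/3
row 1: diag=10, rhs=36; c'=1/5, d'=18/5
row 2: denom=10−2·1/5=48/5; d'=(-46−2·18/5)/(48/5)=-133/24
back: M2=-133/24
back: M1=18/5−1/5·-133/24=113/24
M: M0=0, M1=113/24, M2=-133/24, M3=0
seg 0: a=-2, c=M0/2=0, d=(M1−M0)/(6·3)=113/432, b=Δ0−h0·(2M0+M1)/6=-161/48
seg 1: a=-5, c=M1/2=113/48, d=(M2−M1)/(6·2)=-41/48, b=Δ1−h1·(2M1+M2)/6=89/24
seg 2: a=5, c=M2/2=-133/48, d=(M3−M2)/(6·3)=133/432, b=Δ2−h2·(2M2+M3)/6=23/8
t_q=9/4 → seg 0, τ=9/4; S=-2+-161/48·τ+0·τ²+113/432·τ³=-6725/1024

  seg 0: a=-2 b=-161/48 c=0 d=113/432
  seg 1: a=-5 b=89/24 c=113/48 d=-41/48
  seg 2: a=5 b=23/8 c=-133/48 d=133/432
S(9/4) = -6725/1024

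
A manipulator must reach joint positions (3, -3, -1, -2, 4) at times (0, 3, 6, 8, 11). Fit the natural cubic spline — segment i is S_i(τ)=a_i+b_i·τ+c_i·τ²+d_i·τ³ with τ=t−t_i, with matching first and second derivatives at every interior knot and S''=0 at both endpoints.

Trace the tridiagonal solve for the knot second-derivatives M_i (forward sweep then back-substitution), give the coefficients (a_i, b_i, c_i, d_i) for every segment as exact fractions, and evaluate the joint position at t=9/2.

  seg 0: a=3 b=-169/59 c=0 d=17/177
  seg 1: a=-3 b=-16/59 c=51/59 d=-293/1593
  seg 2: a=-1 b=-3/59 c=-140/177 d=401/1416
  seg 3: a=-2 b=65/354 c=643/708 d=-643/6372
S(9/2) = -983/472

Δ: Δ0=-2, Δ1=2/3, Δ2=-1/2, Δ3=2
row 1: diag=12, rhs=16; c'=1/4, d'=4/3
row 2: denom=10−3·1/4=37/4; d'=(-7−3·4/3)/(37/4)=-44/37
row 3: denom=10−2·8/37=354/37; d'=(15−2·-44/37)/(354/37)=643/354
back: M3=643/354
back: M2=-44/37−8/37·643/354=-280/177
back: M1=4/3−1/4·-280/177=102/59
M: M0=0, M1=102/59, M2=-280/177, M3=643/354, M4=0
seg 0: a=3, c=M0/2=0, d=(M1−M0)/(6·3)=17/177, b=Δ0−h0·(2M0+M1)/6=-169/59
seg 1: a=-3, c=M1/2=51/59, d=(M2−M1)/(6·3)=-293/1593, b=Δ1−h1·(2M1+M2)/6=-16/59
seg 2: a=-1, c=M2/2=-140/177, d=(M3−M2)/(6·2)=401/1416, b=Δ2−h2·(2M2+M3)/6=-3/59
seg 3: a=-2, c=M3/2=643/708, d=(M4−M3)/(6·3)=-643/6372, b=Δ3−h3·(2M3+M4)/6=65/354
t_q=9/2 → seg 1, τ=3/2; S=-3+-16/59·τ+51/59·τ²+-293/1593·τ³=-983/472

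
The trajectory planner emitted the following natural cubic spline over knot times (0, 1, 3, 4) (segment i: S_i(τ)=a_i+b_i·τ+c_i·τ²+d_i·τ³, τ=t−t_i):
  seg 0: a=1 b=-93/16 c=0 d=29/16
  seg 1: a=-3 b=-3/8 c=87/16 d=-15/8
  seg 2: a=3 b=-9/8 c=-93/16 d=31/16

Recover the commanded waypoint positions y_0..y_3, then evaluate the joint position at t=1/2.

y_0=1 y_1=-3 y_2=3 y_3=-2
S(1/2) = -215/128

y_0 = S_0(0) = a_0 = 1
y_1 = S_1(0) = a_1 = -3
y_2 = S_2(0) = a_2 = 3
y_3 = S_2(1) = -2
t_q=1/2 is in segment 0 (τ=1/2); S_0(τ)=-215/128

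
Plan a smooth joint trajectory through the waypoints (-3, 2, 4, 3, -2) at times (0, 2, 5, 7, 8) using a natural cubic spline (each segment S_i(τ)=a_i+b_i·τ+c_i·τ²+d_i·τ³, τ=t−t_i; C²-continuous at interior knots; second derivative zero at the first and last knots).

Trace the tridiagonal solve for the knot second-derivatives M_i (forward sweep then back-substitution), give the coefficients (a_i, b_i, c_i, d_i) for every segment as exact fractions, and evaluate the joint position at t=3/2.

  seg 0: a=-3 b=4447/1518 c=0 d=-163/1518
  seg 1: a=2 b=2491/1518 c=-163/253 d=485/4554
  seg 2: a=4 b=494/759 c=159/506 d=-2701/6072
  seg 3: a=3 b=-5207/1518 c=-2383/1012 d=2383/3036
S(3/2) = 4177/4048

Δ: Δ0=5/2, Δ1=2/3, Δ2=-1/2, Δ3=-5
row 1: diag=10, rhs=-11; c'=3/10, d'=-11/10
row 2: denom=10−3·3/10=91/10; d'=(-7−3·-11/10)/(91/10)=-37/91
row 3: denom=6−2·20/91=506/91; d'=(-27−2·-37/91)/(506/91)=-2383/506
back: M3=-2383/506
back: M2=-37/91−20/91·-2383/506=159/253
back: M1=-11/10−3/10·159/253=-326/253
M: M0=0, M1=-326/253, M2=159/253, M3=-2383/506, M4=0
seg 0: a=-3, c=M0/2=0, d=(M1−M0)/(6·2)=-163/1518, b=Δ0−h0·(2M0+M1)/6=4447/1518
seg 1: a=2, c=M1/2=-163/253, d=(M2−M1)/(6·3)=485/4554, b=Δ1−h1·(2M1+M2)/6=2491/1518
seg 2: a=4, c=M2/2=159/506, d=(M3−M2)/(6·2)=-2701/6072, b=Δ2−h2·(2M2+M3)/6=494/759
seg 3: a=3, c=M3/2=-2383/1012, d=(M4−M3)/(6·1)=2383/3036, b=Δ3−h3·(2M3+M4)/6=-5207/1518
t_q=3/2 → seg 0, τ=3/2; S=-3+4447/1518·τ+0·τ²+-163/1518·τ³=4177/4048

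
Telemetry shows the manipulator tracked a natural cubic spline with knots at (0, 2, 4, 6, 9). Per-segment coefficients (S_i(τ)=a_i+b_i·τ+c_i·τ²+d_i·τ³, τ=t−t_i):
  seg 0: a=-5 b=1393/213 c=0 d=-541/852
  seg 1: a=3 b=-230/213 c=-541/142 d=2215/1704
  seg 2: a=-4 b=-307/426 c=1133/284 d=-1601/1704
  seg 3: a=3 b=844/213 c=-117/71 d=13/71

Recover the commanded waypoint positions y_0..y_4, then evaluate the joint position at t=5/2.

y_0 = S_0(0) = a_0 = -5
y_1 = S_1(0) = a_1 = 3
y_2 = S_2(0) = a_2 = -4
y_3 = S_3(0) = a_3 = 3
y_4 = S_3(3) = 5
t_q=5/2 is in segment 1 (τ=1/2); S_1(τ)=7589/4544

y_0=-5 y_1=3 y_2=-4 y_3=3 y_4=5
S(5/2) = 7589/4544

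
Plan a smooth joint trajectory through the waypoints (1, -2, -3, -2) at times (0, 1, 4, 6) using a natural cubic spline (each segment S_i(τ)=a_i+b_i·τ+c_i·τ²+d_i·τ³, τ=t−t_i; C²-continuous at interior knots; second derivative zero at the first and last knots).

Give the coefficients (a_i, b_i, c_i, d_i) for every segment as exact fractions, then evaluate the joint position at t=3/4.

  seg 0: a=1 b=-1423/426 c=0 d=145/426
  seg 1: a=-2 b=-494/213 c=145/142 d=-17/142
  seg 2: a=-3 b=245/426 c=-4/71 d=2/213
S(3/4) = -12375/9088

Δ: Δ0=-3, Δ1=-1/3, Δ2=1/2
row 1: diag=8, rhs=16; c'=3/8, d'=2
row 2: denom=10−3·3/8=71/8; d'=(5−3·2)/(71/8)=-8/71
back: M2=-8/71
back: M1=2−3/8·-8/71=145/71
M: M0=0, M1=145/71, M2=-8/71, M3=0
seg 0: a=1, c=M0/2=0, d=(M1−M0)/(6·1)=145/426, b=Δ0−h0·(2M0+M1)/6=-1423/426
seg 1: a=-2, c=M1/2=145/142, d=(M2−M1)/(6·3)=-17/142, b=Δ1−h1·(2M1+M2)/6=-494/213
seg 2: a=-3, c=M2/2=-4/71, d=(M3−M2)/(6·2)=2/213, b=Δ2−h2·(2M2+M3)/6=245/426
t_q=3/4 → seg 0, τ=3/4; S=1+-1423/426·τ+0·τ²+145/426·τ³=-12375/9088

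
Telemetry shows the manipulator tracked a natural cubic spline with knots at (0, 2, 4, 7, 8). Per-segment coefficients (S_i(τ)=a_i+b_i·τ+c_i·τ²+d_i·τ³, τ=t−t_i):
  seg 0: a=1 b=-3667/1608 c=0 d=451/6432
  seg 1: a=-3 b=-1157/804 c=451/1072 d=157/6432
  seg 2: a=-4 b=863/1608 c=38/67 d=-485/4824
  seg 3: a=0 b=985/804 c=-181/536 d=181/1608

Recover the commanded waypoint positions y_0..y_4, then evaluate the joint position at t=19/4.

y_0 = S_0(0) = a_0 = 1
y_1 = S_1(0) = a_1 = -3
y_2 = S_2(0) = a_2 = -4
y_3 = S_3(0) = a_3 = 0
y_4 = S_3(1) = 1
t_q=19/4 is in segment 2 (τ=3/4); S_2(τ)=-113919/34304

y_0=1 y_1=-3 y_2=-4 y_3=0 y_4=1
S(19/4) = -113919/34304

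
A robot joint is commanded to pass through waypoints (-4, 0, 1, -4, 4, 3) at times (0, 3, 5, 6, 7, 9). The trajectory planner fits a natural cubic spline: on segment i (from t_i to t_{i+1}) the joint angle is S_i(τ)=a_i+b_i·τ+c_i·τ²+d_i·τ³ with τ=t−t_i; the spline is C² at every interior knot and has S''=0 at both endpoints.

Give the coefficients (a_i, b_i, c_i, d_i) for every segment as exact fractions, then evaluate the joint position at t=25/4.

Δ: Δ0=4/3, Δ1=1/2, Δ2=-5, Δ3=8, Δ4=-1/2
row 1: diag=10, rhs=-5; c'=1/5, d'=-1/2
row 2: denom=6−2·1/5=28/5; d'=(-33−2·-1/2)/(28/5)=-40/7
row 3: denom=4−1·5/28=107/28; d'=(78−1·-40/7)/(107/28)=2344/107
row 4: denom=6−1·28/107=614/107; d'=(-51−1·2344/107)/(614/107)=-7801/614
back: M4=-7801/614
back: M3=2344/107−28/107·-7801/614=7746/307
back: M2=-40/7−5/28·7746/307=-6275/614
back: M1=-1/2−1/5·-6275/614=474/307
M: M0=0, M1=474/307, M2=-6275/614, M3=7746/307, M4=-7801/614, M5=0
seg 0: a=-4, c=M0/2=0, d=(M1−M0)/(6·3)=79/921, b=Δ0−h0·(2M0+M1)/6=517/921
seg 1: a=0, c=M1/2=237/307, d=(M2−M1)/(6·2)=-7223/7368, b=Δ1−h1·(2M1+M2)/6=2650/921
seg 2: a=1, c=M2/2=-6275/1228, d=(M3−M2)/(6·1)=21767/3684, b=Δ2−h2·(2M2+M3)/6=-10681/1842
seg 3: a=-4, c=M3/2=3873/307, d=(M4−M3)/(6·1)=-23293/3684, b=Δ3−h3·(2M3+M4)/6=6289/3684
seg 4: a=4, c=M4/2=-7801/1228, d=(M5−M4)/(6·2)=7801/7368, b=Δ4−h4·(2M4+M5)/6=14681/1842
t_q=25/4 → seg 3, τ=1/4; S=-4+6289/3684·τ+3873/307·τ²+-23293/3684·τ³=-226623/78592

  seg 0: a=-4 b=517/921 c=0 d=79/921
  seg 1: a=0 b=2650/921 c=237/307 d=-7223/7368
  seg 2: a=1 b=-10681/1842 c=-6275/1228 d=21767/3684
  seg 3: a=-4 b=6289/3684 c=3873/307 d=-23293/3684
  seg 4: a=4 b=14681/1842 c=-7801/1228 d=7801/7368
S(25/4) = -226623/78592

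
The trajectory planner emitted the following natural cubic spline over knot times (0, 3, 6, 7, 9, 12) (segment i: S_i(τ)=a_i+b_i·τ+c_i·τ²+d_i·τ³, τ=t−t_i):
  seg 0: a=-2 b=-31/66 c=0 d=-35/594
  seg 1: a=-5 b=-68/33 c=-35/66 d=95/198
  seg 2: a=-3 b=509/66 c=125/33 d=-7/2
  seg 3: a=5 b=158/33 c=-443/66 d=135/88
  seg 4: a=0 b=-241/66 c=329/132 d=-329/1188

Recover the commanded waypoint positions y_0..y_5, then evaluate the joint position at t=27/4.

y_0 = S_0(0) = a_0 = -2
y_1 = S_1(0) = a_1 = -5
y_2 = S_2(0) = a_2 = -3
y_3 = S_3(0) = a_3 = 5
y_4 = S_4(0) = a_4 = 0
y_5 = S_4(3) = 4
t_q=27/4 is in segment 2 (τ=3/4); S_2(τ)=4841/1408

y_0=-2 y_1=-5 y_2=-3 y_3=5 y_4=0 y_5=4
S(27/4) = 4841/1408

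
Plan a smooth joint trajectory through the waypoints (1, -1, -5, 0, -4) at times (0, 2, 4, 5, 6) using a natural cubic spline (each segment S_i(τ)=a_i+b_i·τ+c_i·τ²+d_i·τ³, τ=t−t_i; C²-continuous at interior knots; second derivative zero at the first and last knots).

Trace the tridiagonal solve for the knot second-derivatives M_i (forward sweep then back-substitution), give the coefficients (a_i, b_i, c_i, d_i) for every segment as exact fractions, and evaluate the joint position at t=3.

  seg 0: a=1 b=13/84 c=0 d=-97/336
  seg 1: a=-1 b=-139/42 c=-97/56 d=401/336
  seg 2: a=-5 b=49/12 c=38/7 d=-379/84
  seg 3: a=0 b=59/42 c=-227/28 d=227/84
S(3) = -543/112

Δ: Δ0=-1, Δ1=-2, Δ2=5, Δ3=-4
row 1: diag=8, rhs=-6; c'=1/4, d'=-3/4
row 2: denom=6−2·1/4=11/2; d'=(42−2·-3/4)/(11/2)=87/11
row 3: denom=4−1·2/11=42/11; d'=(-54−1·87/11)/(42/11)=-227/14
back: M3=-227/14
back: M2=87/11−2/11·-227/14=76/7
back: M1=-3/4−1/4·76/7=-97/28
M: M0=0, M1=-97/28, M2=76/7, M3=-227/14, M4=0
seg 0: a=1, c=M0/2=0, d=(M1−M0)/(6·2)=-97/336, b=Δ0−h0·(2M0+M1)/6=13/84
seg 1: a=-1, c=M1/2=-97/56, d=(M2−M1)/(6·2)=401/336, b=Δ1−h1·(2M1+M2)/6=-139/42
seg 2: a=-5, c=M2/2=38/7, d=(M3−M2)/(6·1)=-379/84, b=Δ2−h2·(2M2+M3)/6=49/12
seg 3: a=0, c=M3/2=-227/28, d=(M4−M3)/(6·1)=227/84, b=Δ3−h3·(2M3+M4)/6=59/42
t_q=3 → seg 1, τ=1; S=-1+-139/42·τ+-97/56·τ²+401/336·τ³=-543/112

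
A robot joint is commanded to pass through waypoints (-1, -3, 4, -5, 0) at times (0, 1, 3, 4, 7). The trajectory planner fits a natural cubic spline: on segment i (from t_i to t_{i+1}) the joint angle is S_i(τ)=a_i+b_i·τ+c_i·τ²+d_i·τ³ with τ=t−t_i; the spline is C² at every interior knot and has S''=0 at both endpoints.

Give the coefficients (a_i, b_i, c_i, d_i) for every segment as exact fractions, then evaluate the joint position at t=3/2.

Δ: Δ0=-2, Δ1=7/2, Δ2=-9, Δ3=5/3
row 1: diag=6, rhs=33; c'=1/3, d'=11/2
row 2: denom=6−2·1/3=16/3; d'=(-75−2·11/2)/(16/3)=-129/8
row 3: denom=8−1·3/16=125/16; d'=(64−1·-129/8)/(125/16)=1282/125
back: M3=1282/125
back: M2=-129/8−3/16·1282/125=-2256/125
back: M1=11/2−1/3·-2256/125=2879/250
M: M0=0, M1=2879/250, M2=-2256/125, M3=1282/125, M4=0
seg 0: a=-1, c=M0/2=0, d=(M1−M0)/(6·1)=2879/1500, b=Δ0−h0·(2M0+M1)/6=-5879/1500
seg 1: a=-3, c=M1/2=2879/500, d=(M2−M1)/(6·2)=-7391/3000, b=Δ1−h1·(2M1+M2)/6=1379/750
seg 2: a=4, c=M2/2=-1128/125, d=(M3−M2)/(6·1)=1769/375, b=Δ2−h2·(2M2+M3)/6=-352/75
seg 3: a=-5, c=M3/2=641/125, d=(M4−M3)/(6·3)=-641/1125, b=Δ3−h3·(2M3+M4)/6=-3221/375
t_q=3/2 → seg 1, τ=1/2; S=-3+1379/750·τ+2879/500·τ²+-7391/3000·τ³=-7593/8000

  seg 0: a=-1 b=-5879/1500 c=0 d=2879/1500
  seg 1: a=-3 b=1379/750 c=2879/500 d=-7391/3000
  seg 2: a=4 b=-352/75 c=-1128/125 d=1769/375
  seg 3: a=-5 b=-3221/375 c=641/125 d=-641/1125
S(3/2) = -7593/8000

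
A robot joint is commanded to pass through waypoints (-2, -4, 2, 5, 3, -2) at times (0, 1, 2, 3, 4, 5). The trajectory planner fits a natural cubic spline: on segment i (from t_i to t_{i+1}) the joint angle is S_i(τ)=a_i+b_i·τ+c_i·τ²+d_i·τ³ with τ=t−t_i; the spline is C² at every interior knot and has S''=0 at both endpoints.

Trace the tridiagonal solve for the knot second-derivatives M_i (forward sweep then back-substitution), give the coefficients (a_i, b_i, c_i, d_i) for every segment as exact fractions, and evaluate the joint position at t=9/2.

  seg 0: a=-2 b=-894/209 c=0 d=476/209
  seg 1: a=-4 b=534/209 c=1428/209 d=-708/209
  seg 2: a=2 b=1266/209 c=-696/209 d=3/11
  seg 3: a=5 b=45/209 c=-525/209 d=62/209
  seg 4: a=3 b=-819/209 c=-339/209 d=113/209
S(9/2) = 1175/1672

Δ: Δ0=-2, Δ1=6, Δ2=3, Δ3=-2, Δ4=-5
row 1: diag=4, rhs=48; c'=1/4, d'=12
row 2: denom=4−1·1/4=15/4; d'=(-18−1·12)/(15/4)=-8
row 3: denom=4−1·4/15=56/15; d'=(-30−1·-8)/(56/15)=-165/28
row 4: denom=4−1·15/56=209/56; d'=(-18−1·-165/28)/(209/56)=-678/209
back: M4=-678/209
back: M3=-165/28−15/56·-678/209=-1050/209
back: M2=-8−4/15·-1050/209=-1392/209
back: M1=12−1/4·-1392/209=2856/209
M: M0=0, M1=2856/209, M2=-1392/209, M3=-1050/209, M4=-678/209, M5=0
seg 0: a=-2, c=M0/2=0, d=(M1−M0)/(6·1)=476/209, b=Δ0−h0·(2M0+M1)/6=-894/209
seg 1: a=-4, c=M1/2=1428/209, d=(M2−M1)/(6·1)=-708/209, b=Δ1−h1·(2M1+M2)/6=534/209
seg 2: a=2, c=M2/2=-696/209, d=(M3−M2)/(6·1)=3/11, b=Δ2−h2·(2M2+M3)/6=1266/209
seg 3: a=5, c=M3/2=-525/209, d=(M4−M3)/(6·1)=62/209, b=Δ3−h3·(2M3+M4)/6=45/209
seg 4: a=3, c=M4/2=-339/209, d=(M5−M4)/(6·1)=113/209, b=Δ4−h4·(2M4+M5)/6=-819/209
t_q=9/2 → seg 4, τ=1/2; S=3+-819/209·τ+-339/209·τ²+113/209·τ³=1175/1672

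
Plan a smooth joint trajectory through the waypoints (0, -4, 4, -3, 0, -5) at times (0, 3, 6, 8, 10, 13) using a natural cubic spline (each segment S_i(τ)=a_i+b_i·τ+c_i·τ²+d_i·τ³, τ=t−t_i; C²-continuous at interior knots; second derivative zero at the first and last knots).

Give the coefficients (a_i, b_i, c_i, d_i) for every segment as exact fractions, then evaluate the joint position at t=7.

  seg 0: a=0 b=-40/13 c=0 d=68/351
  seg 1: a=-4 b=28/13 c=68/39 d=-184/351
  seg 2: a=4 b=-20/13 c=-116/39 d=311/312
  seg 3: a=-3 b=-115/78 c=469/156 d=-79/104
  seg 4: a=0 b=56/39 c=-121/78 d=121/702
S(7) = 151/312

Δ: Δ0=-4/3, Δ1=8/3, Δ2=-7/2, Δ3=3/2, Δ4=-5/3
row 1: diag=12, rhs=24; c'=1/4, d'=2
row 2: denom=10−3·1/4=37/4; d'=(-37−3·2)/(37/4)=-172/37
row 3: denom=8−2·8/37=280/37; d'=(30−2·-172/37)/(280/37)=727/140
row 4: denom=10−2·37/140=663/70; d'=(-19−2·727/140)/(663/70)=-121/39
back: M4=-121/39
back: M3=727/140−37/140·-121/39=469/78
back: M2=-172/37−8/37·469/78=-232/39
back: M1=2−1/4·-232/39=136/39
M: M0=0, M1=136/39, M2=-232/39, M3=469/78, M4=-121/39, M5=0
seg 0: a=0, c=M0/2=0, d=(M1−M0)/(6·3)=68/351, b=Δ0−h0·(2M0+M1)/6=-40/13
seg 1: a=-4, c=M1/2=68/39, d=(M2−M1)/(6·3)=-184/351, b=Δ1−h1·(2M1+M2)/6=28/13
seg 2: a=4, c=M2/2=-116/39, d=(M3−M2)/(6·2)=311/312, b=Δ2−h2·(2M2+M3)/6=-20/13
seg 3: a=-3, c=M3/2=469/156, d=(M4−M3)/(6·2)=-79/104, b=Δ3−h3·(2M3+M4)/6=-115/78
seg 4: a=0, c=M4/2=-121/78, d=(M5−M4)/(6·3)=121/702, b=Δ4−h4·(2M4+M5)/6=56/39
t_q=7 → seg 2, τ=1; S=4+-20/13·τ+-116/39·τ²+311/312·τ³=151/312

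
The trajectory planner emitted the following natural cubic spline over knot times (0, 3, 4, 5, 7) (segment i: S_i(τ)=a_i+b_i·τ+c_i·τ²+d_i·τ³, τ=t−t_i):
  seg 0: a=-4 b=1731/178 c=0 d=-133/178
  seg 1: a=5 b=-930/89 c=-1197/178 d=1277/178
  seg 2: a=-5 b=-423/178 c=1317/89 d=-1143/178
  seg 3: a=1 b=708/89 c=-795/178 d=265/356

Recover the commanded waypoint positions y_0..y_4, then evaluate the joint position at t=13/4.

y_0=-4 y_1=5 y_2=-5 y_3=1 y_4=5
S(13/4) = 23689/11392

y_0 = S_0(0) = a_0 = -4
y_1 = S_1(0) = a_1 = 5
y_2 = S_2(0) = a_2 = -5
y_3 = S_3(0) = a_3 = 1
y_4 = S_3(2) = 5
t_q=13/4 is in segment 1 (τ=1/4); S_1(τ)=23689/11392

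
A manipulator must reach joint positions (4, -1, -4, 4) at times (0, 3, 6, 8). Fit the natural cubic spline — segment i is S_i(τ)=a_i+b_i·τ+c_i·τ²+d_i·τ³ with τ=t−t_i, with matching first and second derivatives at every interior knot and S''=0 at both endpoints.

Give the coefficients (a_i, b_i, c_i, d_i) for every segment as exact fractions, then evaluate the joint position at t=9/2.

  seg 0: a=4 b=-160/111 c=0 d=-25/999
  seg 1: a=-1 b=-235/111 c=-25/111 d=199/999
  seg 2: a=-4 b=212/111 c=58/37 d=-29/111
S(9/2) = -1187/296

Δ: Δ0=-5/3, Δ1=-1, Δ2=4
row 1: diag=12, rhs=4; c'=1/4, d'=1/3
row 2: denom=10−3·1/4=37/4; d'=(30−3·1/3)/(37/4)=116/37
back: M2=116/37
back: M1=1/3−1/4·116/37=-50/111
M: M0=0, M1=-50/111, M2=116/37, M3=0
seg 0: a=4, c=M0/2=0, d=(M1−M0)/(6·3)=-25/999, b=Δ0−h0·(2M0+M1)/6=-160/111
seg 1: a=-1, c=M1/2=-25/111, d=(M2−M1)/(6·3)=199/999, b=Δ1−h1·(2M1+M2)/6=-235/111
seg 2: a=-4, c=M2/2=58/37, d=(M3−M2)/(6·2)=-29/111, b=Δ2−h2·(2M2+M3)/6=212/111
t_q=9/2 → seg 1, τ=3/2; S=-1+-235/111·τ+-25/111·τ²+199/999·τ³=-1187/296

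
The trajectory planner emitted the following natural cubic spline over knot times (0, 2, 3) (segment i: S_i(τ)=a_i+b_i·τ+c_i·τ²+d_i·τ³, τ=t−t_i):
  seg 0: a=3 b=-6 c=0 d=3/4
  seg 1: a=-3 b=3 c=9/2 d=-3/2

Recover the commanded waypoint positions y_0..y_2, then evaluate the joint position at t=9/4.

y_0=3 y_1=-3 y_2=3
S(9/4) = -255/128

y_0 = S_0(0) = a_0 = 3
y_1 = S_1(0) = a_1 = -3
y_2 = S_1(1) = 3
t_q=9/4 is in segment 1 (τ=1/4); S_1(τ)=-255/128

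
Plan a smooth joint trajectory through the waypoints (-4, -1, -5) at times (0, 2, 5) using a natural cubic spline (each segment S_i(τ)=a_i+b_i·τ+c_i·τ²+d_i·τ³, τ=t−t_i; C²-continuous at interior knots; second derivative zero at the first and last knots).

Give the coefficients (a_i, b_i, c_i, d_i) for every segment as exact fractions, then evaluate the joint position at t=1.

Δ: Δ0=3/2, Δ1=-4/3
row 1: diag=10, rhs=-17; c'=3/10, d'=-17/10
back: M1=-17/10
M: M0=0, M1=-17/10, M2=0
seg 0: a=-4, c=M0/2=0, d=(M1−M0)/(6·2)=-17/120, b=Δ0−h0·(2M0+M1)/6=31/15
seg 1: a=-1, c=M1/2=-17/20, d=(M2−M1)/(6·3)=17/180, b=Δ1−h1·(2M1+M2)/6=11/30
t_q=1 → seg 0, τ=1; S=-4+31/15·τ+0·τ²+-17/120·τ³=-83/40

  seg 0: a=-4 b=31/15 c=0 d=-17/120
  seg 1: a=-1 b=11/30 c=-17/20 d=17/180
S(1) = -83/40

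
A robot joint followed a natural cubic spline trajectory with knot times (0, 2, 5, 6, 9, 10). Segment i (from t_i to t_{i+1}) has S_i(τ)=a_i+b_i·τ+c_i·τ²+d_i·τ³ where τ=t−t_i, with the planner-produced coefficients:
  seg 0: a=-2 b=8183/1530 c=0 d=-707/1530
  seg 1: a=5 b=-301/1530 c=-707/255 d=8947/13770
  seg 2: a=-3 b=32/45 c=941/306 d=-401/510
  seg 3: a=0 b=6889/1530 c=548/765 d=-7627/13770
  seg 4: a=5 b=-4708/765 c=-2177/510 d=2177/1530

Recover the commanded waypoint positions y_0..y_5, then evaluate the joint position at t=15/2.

y_0 = S_0(0) = a_0 = -2
y_1 = S_1(0) = a_1 = 5
y_2 = S_2(0) = a_2 = -3
y_3 = S_3(0) = a_3 = 0
y_4 = S_4(0) = a_4 = 5
y_5 = S_4(1) = -4
t_q=15/2 is in segment 3 (τ=3/2); S_3(τ)=1767/272

y_0=-2 y_1=5 y_2=-3 y_3=0 y_4=5 y_5=-4
S(15/2) = 1767/272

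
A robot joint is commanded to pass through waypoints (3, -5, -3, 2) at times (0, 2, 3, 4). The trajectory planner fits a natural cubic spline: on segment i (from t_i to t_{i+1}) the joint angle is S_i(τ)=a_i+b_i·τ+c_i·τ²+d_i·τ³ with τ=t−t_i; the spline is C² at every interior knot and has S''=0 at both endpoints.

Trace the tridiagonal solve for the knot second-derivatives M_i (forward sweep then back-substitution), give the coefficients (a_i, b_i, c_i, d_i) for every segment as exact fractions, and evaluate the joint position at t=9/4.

Δ: Δ0=-4, Δ1=2, Δ2=5
row 1: diag=6, rhs=36; c'=1/6, d'=6
row 2: denom=4−1·1/6=23/6; d'=(18−1·6)/(23/6)=72/23
back: M2=72/23
back: M1=6−1/6·72/23=126/23
M: M0=0, M1=126/23, M2=72/23, M3=0
seg 0: a=3, c=M0/2=0, d=(M1−M0)/(6·2)=21/46, b=Δ0−h0·(2M0+M1)/6=-134/23
seg 1: a=-5, c=M1/2=63/23, d=(M2−M1)/(6·1)=-9/23, b=Δ1−h1·(2M1+M2)/6=-8/23
seg 2: a=-3, c=M2/2=36/23, d=(M3−M2)/(6·1)=-12/23, b=Δ2−h2·(2M2+M3)/6=91/23
t_q=9/4 → seg 1, τ=1/4; S=-5+-8/23·τ+63/23·τ²+-9/23·τ³=-315/64

  seg 0: a=3 b=-134/23 c=0 d=21/46
  seg 1: a=-5 b=-8/23 c=63/23 d=-9/23
  seg 2: a=-3 b=91/23 c=36/23 d=-12/23
S(9/4) = -315/64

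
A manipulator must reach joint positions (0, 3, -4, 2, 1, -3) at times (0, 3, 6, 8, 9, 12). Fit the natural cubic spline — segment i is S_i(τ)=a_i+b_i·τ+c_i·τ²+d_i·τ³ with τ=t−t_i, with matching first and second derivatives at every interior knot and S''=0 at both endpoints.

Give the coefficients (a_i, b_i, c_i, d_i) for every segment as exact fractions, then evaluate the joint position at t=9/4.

  seg 0: a=0 b=4013/1611 c=0 d=-2402/14499
  seg 1: a=3 b=-3193/1611 c=-2402/1611 d=6640/14499
  seg 2: a=-4 b=2315/1611 c=4238/1611 d=-331/358
  seg 3: a=2 b=1393/1611 c=-4699/1611 d=565/537
  seg 4: a=1 b=-2920/1611 c=386/1611 d=-386/14499
S(9/4) = 21295/5728

Δ: Δ0=1, Δ1=-7/3, Δ2=3, Δ3=-1, Δ4=-4/3
row 1: diag=12, rhs=-20; c'=1/4, d'=-5/3
row 2: denom=10−3·1/4=37/4; d'=(32−3·-5/3)/(37/4)=4
row 3: denom=6−2·8/37=206/37; d'=(-24−2·4)/(206/37)=-592/103
row 4: denom=8−1·37/206=1611/206; d'=(-2−1·-592/103)/(1611/206)=772/1611
back: M4=772/1611
back: M3=-592/103−37/206·772/1611=-9398/1611
back: M2=4−8/37·-9398/1611=8476/1611
back: M1=-5/3−1/4·8476/1611=-4804/1611
M: M0=0, M1=-4804/1611, M2=8476/1611, M3=-9398/1611, M4=772/1611, M5=0
seg 0: a=0, c=M0/2=0, d=(M1−M0)/(6·3)=-2402/14499, b=Δ0−h0·(2M0+M1)/6=4013/1611
seg 1: a=3, c=M1/2=-2402/1611, d=(M2−M1)/(6·3)=6640/14499, b=Δ1−h1·(2M1+M2)/6=-3193/1611
seg 2: a=-4, c=M2/2=4238/1611, d=(M3−M2)/(6·2)=-331/358, b=Δ2−h2·(2M2+M3)/6=2315/1611
seg 3: a=2, c=M3/2=-4699/1611, d=(M4−M3)/(6·1)=565/537, b=Δ3−h3·(2M3+M4)/6=1393/1611
seg 4: a=1, c=M4/2=386/1611, d=(M5−M4)/(6·3)=-386/14499, b=Δ4−h4·(2M4+M5)/6=-2920/1611
t_q=9/4 → seg 0, τ=9/4; S=0+4013/1611·τ+0·τ²+-2402/14499·τ³=21295/5728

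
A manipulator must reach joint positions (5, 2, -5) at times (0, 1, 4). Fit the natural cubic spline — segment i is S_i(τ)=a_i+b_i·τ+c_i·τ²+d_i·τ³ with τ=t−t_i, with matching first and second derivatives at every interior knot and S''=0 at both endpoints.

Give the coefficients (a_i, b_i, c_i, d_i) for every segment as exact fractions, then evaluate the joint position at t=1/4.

Δ: Δ0=-3, Δ1=-7/3
row 1: diag=8, rhs=4; c'=3/8, d'=1/2
back: M1=1/2
M: M0=0, M1=1/2, M2=0
seg 0: a=5, c=M0/2=0, d=(M1−M0)/(6·1)=1/12, b=Δ0−h0·(2M0+M1)/6=-37/12
seg 1: a=2, c=M1/2=1/4, d=(M2−M1)/(6·3)=-1/36, b=Δ1−h1·(2M1+M2)/6=-17/6
t_q=1/4 → seg 0, τ=1/4; S=5+-37/12·τ+0·τ²+1/12·τ³=1083/256

  seg 0: a=5 b=-37/12 c=0 d=1/12
  seg 1: a=2 b=-17/6 c=1/4 d=-1/36
S(1/4) = 1083/256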